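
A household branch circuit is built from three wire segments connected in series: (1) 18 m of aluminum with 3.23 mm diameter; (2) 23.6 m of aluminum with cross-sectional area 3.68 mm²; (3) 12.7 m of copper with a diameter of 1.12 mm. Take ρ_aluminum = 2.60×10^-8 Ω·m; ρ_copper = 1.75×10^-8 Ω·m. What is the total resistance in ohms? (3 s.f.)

Seg 1: A = π(d/2)² = π(1.6150e-03 m)² = 8.194e-06 m²
R_1 = (2.60×10^-8)(18)/(8.194e-06) = 0.05712 Ω
Seg 2: A = 3.68 mm² = 3.680e-06 m²
R_2 = (2.60×10^-8)(23.6)/(3.680e-06) = 0.1667 Ω
Seg 3: A = π(d/2)² = π(5.6000e-04 m)² = 9.852e-07 m²
R_3 = (1.75×10^-8)(12.7)/(9.852e-07) = 0.2256 Ω
R_total = R_1 + R_2 + R_3 = 0.449 Ω

0.449 Ω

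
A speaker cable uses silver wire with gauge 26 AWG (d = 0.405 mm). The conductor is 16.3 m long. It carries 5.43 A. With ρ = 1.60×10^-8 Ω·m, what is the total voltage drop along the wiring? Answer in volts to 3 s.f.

11.0 V

A = π(0.405/2 mm)² = π(2.0250e-04 m)² = 1.288e-07 m²
R = ρL/A = (1.60×10^-8)(16.3)/(1.288e-07) = 2.024 Ω
V = IR = 5.43 × 2.024 = 11.0 V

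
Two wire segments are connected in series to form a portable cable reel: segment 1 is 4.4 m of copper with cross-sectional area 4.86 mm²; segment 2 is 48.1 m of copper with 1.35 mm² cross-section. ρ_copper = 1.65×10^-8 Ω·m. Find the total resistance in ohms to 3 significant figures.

0.603 Ω

Segment 1: A = 4.86 mm² = 4.860e-06 m²
R₁ = ρL/A = (1.65×10^-8)(4.4)/(4.860e-06) = 0.01494 Ω
Segment 2: A = 1.35 mm² = 1.350e-06 m²
R₂ = (1.65×10^-8)(48.1)/(1.350e-06) = 0.5879 Ω
R = R₁ + R₂ = 0.603 Ω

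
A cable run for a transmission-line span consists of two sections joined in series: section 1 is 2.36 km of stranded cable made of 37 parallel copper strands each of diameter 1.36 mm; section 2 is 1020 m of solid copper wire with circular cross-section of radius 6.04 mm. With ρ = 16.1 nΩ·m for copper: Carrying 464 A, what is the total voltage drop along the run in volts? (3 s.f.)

394 V

ρ = 16.1 nΩ·m = 1.61×10^-8 Ω·m
Section 1: A_strand = π(6.8000e-04)² = 1.453e-06 m²; R₁ = ρL/(N·A_s) = (1.61×10^-8)(2360)/(37×1.453e-06) = 0.7069 Ω
Section 2: A = πr² = π(6.0400e-03 m)² = 1.146e-04 m²
R₂ = (1.61×10^-8)(1020)/(1.146e-04) = 0.1433 Ω
R = R₁ + R₂ = 0.8502 Ω
V = IR = 464 × 0.8502 = 394 V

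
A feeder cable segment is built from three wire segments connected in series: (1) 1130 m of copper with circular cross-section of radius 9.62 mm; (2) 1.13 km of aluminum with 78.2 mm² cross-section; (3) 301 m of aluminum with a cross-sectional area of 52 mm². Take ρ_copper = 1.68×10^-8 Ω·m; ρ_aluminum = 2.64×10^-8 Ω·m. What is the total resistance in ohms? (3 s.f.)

Seg 1: A = πr² = π(9.6200e-03 m)² = 2.907e-04 m²
R_1 = (1.68×10^-8)(1130)/(2.907e-04) = 0.0653 Ω
Seg 2: A = 78.2 mm² = 7.820e-05 m²
R_2 = (2.64×10^-8)(1130)/(7.820e-05) = 0.3815 Ω
Seg 3: A = 52 mm² = 5.200e-05 m²
R_3 = (2.64×10^-8)(301)/(5.200e-05) = 0.1528 Ω
R_total = R_1 + R_2 + R_3 = 0.600 Ω

0.600 Ω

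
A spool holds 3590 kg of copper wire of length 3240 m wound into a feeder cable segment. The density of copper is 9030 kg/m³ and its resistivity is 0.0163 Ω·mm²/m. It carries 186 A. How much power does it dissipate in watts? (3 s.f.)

14900 W

ρ = 0.0163 Ω·mm²/m = 1.63×10^-8 Ω·m
A = m/(density·L) = 3590/(9030×3240) = 1.2270e-04 m²
R = ρL/A = (1.63×10^-8)(3240)/(1.2270e-04) = 0.4304 Ω
P = I²R = (186)² × 0.4304 = 14900 W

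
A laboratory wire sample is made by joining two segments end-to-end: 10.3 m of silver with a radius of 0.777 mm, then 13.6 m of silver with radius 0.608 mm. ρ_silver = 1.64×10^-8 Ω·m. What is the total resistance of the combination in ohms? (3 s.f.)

0.281 Ω

Segment 1: A = πr² = π(7.7700e-04 m)² = 1.897e-06 m²
R₁ = ρL/A = (1.64×10^-8)(10.3)/(1.897e-06) = 0.08906 Ω
Segment 2: A = πr² = π(6.0800e-04 m)² = 1.161e-06 m²
R₂ = (1.64×10^-8)(13.6)/(1.161e-06) = 0.1921 Ω
R = R₁ + R₂ = 0.281 Ω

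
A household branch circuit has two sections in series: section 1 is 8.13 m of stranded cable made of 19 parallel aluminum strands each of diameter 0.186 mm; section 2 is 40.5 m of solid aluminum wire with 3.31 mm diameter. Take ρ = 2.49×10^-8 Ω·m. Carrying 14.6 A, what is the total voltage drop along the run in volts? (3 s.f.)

Section 1: A_strand = π(9.3000e-05)² = 2.717e-08 m²; R₁ = ρL/(N·A_s) = (2.49×10^-8)(8.13)/(19×2.717e-08) = 0.3921 Ω
Section 2: A = π(d/2)² = π(1.6550e-03 m)² = 8.605e-06 m²
R₂ = (2.49×10^-8)(40.5)/(8.605e-06) = 0.1172 Ω
R = R₁ + R₂ = 0.5093 Ω
V = IR = 14.6 × 0.5093 = 7.44 V

7.44 V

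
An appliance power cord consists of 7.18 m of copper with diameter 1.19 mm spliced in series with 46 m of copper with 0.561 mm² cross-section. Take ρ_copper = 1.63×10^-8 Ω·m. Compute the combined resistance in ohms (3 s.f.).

Segment 1: A = π(d/2)² = π(5.9500e-04 m)² = 1.112e-06 m²
R₁ = ρL/A = (1.63×10^-8)(7.18)/(1.112e-06) = 0.1052 Ω
Segment 2: A = 0.561 mm² = 5.610e-07 m²
R₂ = (1.63×10^-8)(46)/(5.610e-07) = 1.337 Ω
R = R₁ + R₂ = 1.44 Ω

1.44 Ω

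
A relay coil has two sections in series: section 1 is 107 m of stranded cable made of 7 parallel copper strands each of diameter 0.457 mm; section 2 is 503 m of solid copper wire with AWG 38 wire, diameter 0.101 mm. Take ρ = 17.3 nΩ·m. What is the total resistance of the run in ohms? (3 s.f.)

1090 Ω

ρ = 17.3 nΩ·m = 1.73×10^-8 Ω·m
Section 1: A_strand = π(2.2850e-04)² = 1.640e-07 m²; R₁ = ρL/(N·A_s) = (1.73×10^-8)(107)/(7×1.640e-07) = 1.612 Ω
Section 2: A = π(0.101/2 mm)² = π(5.0500e-05 m)² = 8.012e-09 m²
R₂ = (1.73×10^-8)(503)/(8.012e-09) = 1086 Ω
R = R₁ + R₂ = 1090 Ω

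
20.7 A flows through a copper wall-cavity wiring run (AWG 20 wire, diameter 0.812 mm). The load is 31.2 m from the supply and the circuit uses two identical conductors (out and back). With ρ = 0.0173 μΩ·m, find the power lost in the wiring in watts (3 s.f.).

ρ = 0.0173 μΩ·m = 1.73×10^-8 Ω·m
A = π(0.812/2 mm)² = π(4.0600e-04 m)² = 5.178e-07 m²
Total conductor length (both ways) L = 2 × 31.2 = 62.4 m
R = ρL/A = (1.73×10^-8)(62.4)/(5.178e-07) = 2.085 Ω
P = I²R = (20.7)² × 2.085 = 893 W

893 W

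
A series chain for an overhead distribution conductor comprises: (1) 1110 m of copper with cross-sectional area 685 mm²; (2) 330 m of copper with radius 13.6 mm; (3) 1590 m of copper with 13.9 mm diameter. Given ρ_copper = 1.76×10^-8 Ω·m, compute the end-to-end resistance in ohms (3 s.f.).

Seg 1: A = 685 mm² = 6.850e-04 m²
R_1 = (1.76×10^-8)(1110)/(6.850e-04) = 0.02852 Ω
Seg 2: A = πr² = π(1.3600e-02 m)² = 5.811e-04 m²
R_2 = (1.76×10^-8)(330)/(5.811e-04) = 0.009995 Ω
Seg 3: A = π(d/2)² = π(6.9500e-03 m)² = 1.517e-04 m²
R_3 = (1.76×10^-8)(1590)/(1.517e-04) = 0.1844 Ω
R_total = R_1 + R_2 + R_3 = 0.223 Ω

0.223 Ω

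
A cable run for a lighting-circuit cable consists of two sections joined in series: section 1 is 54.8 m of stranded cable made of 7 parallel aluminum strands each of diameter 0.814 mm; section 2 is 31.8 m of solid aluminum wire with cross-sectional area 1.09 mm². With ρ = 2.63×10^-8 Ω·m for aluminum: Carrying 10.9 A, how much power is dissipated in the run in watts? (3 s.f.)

138 W

Section 1: A_strand = π(4.0700e-04)² = 5.204e-07 m²; R₁ = ρL/(N·A_s) = (2.63×10^-8)(54.8)/(7×5.204e-07) = 0.3956 Ω
Section 2: A = 1.09 mm² = 1.090e-06 m²
R₂ = (2.63×10^-8)(31.8)/(1.090e-06) = 0.7673 Ω
R = R₁ + R₂ = 1.163 Ω
P = I²R = (10.9)² × 1.163 = 138 W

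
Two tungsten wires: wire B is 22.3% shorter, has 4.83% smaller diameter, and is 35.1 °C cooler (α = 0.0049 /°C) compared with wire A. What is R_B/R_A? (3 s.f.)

R ∝ ρL/d² with ρ ∝ (1+αΔT), so R_B/R_A = (1 − 22.3/100) × (1 − 4.83/100)⁻² × (1 − 0.0049×35.1)
= 0.777 × 1.104 × 0.828 = 0.710

0.710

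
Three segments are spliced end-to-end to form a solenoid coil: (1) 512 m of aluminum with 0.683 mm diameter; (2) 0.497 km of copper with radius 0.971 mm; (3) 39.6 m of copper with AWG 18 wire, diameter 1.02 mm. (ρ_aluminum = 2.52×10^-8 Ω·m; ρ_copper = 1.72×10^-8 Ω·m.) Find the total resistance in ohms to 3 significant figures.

38.9 Ω

Seg 1: A = π(d/2)² = π(3.4150e-04 m)² = 3.664e-07 m²
R_1 = (2.52×10^-8)(512)/(3.664e-07) = 35.22 Ω
Seg 2: A = πr² = π(9.7100e-04 m)² = 2.962e-06 m²
R_2 = (1.72×10^-8)(497)/(2.962e-06) = 2.886 Ω
Seg 3: A = π(1.02/2 mm)² = π(5.1000e-04 m)² = 8.171e-07 m²
R_3 = (1.72×10^-8)(39.6)/(8.171e-07) = 0.8336 Ω
R_total = R_1 + R_2 + R_3 = 38.9 Ω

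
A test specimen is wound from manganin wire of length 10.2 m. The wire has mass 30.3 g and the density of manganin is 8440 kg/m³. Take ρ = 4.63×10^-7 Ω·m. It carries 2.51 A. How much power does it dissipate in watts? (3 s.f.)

84.5 W

A = m/(density·L) = 0.0303/(8440×10.2) = 3.5197e-07 m²
R = ρL/A = (4.63×10^-7)(10.2)/(3.5197e-07) = 13.42 Ω
P = I²R = (2.51)² × 13.42 = 84.5 W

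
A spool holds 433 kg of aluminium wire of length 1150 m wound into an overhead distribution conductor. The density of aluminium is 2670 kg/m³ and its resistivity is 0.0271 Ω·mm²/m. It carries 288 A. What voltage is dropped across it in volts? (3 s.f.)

63.6 V

ρ = 0.0271 Ω·mm²/m = 2.71×10^-8 Ω·m
A = m/(density·L) = 433/(2670×1150) = 1.4102e-04 m²
R = ρL/A = (2.71×10^-8)(1150)/(1.4102e-04) = 0.221 Ω
V = IR = 288 × 0.221 = 63.6 V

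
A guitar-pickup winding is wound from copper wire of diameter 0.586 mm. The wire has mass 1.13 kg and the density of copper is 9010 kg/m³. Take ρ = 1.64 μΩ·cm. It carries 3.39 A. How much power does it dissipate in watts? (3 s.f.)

ρ = 1.64 μΩ·cm = 1.64×10^-8 Ω·m
A = π(d/2)² = π(2.9300e-04 m)² = 2.6970e-07 m²
L = m/(density·A) = 1.13/(9010×2.6970e-07) = 465 m
R = ρL/A = (1.64×10^-8)(465)/(2.6970e-07) = 28.28 Ω
P = I²R = (3.39)² × 28.28 = 325 W

325 W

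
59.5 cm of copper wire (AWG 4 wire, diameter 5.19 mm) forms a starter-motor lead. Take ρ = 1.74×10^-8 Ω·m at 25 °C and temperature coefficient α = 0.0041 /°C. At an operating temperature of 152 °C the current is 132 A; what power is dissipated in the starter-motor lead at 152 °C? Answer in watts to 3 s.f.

13.0 W

A = π(5.19/2 mm)² = π(2.5950e-03 m)² = 2.116e-05 m²
R₍25₎ = ρL/A = (1.74×10^-8)(0.595)/(2.116e-05) = 4.894×10^-4 Ω
R₍152₎ = R₍25₎(1 + αΔT) = 4.894×10^-4 × (1 + 0.0041×127) = 7.442×10^-4 Ω
P = I²R = (132)² × 7.442×10^-4 = 13.0 W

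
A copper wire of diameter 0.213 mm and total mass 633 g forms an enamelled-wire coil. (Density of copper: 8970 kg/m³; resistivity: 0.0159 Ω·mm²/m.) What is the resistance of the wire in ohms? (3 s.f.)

884 Ω

ρ = 0.0159 Ω·mm²/m = 1.59×10^-8 Ω·m
A = π(d/2)² = π(1.0650e-04 m)² = 3.5633e-08 m²
L = m/(density·A) = 0.633/(8970×3.5633e-08) = 1980 m
R = ρL/A = (1.59×10^-8)(1980)/(3.5633e-08) = 884 Ω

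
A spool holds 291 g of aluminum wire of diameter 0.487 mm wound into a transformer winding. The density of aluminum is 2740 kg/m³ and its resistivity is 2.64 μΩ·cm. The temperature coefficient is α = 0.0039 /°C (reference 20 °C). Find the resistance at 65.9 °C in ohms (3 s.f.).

95.3 Ω

ρ = 2.64 μΩ·cm = 2.64×10^-8 Ω·m
A = π(d/2)² = π(2.4350e-04 m)² = 1.8627e-07 m²
L = m/(density·A) = 0.291/(2740×1.8627e-07) = 570.2 m
R = ρL/A = (2.64×10^-8)(570.2)/(1.8627e-07) = 80.81 Ω
R(65.9 °C) = 80.81 × (1 + 0.0039×45.9) = 95.3 Ω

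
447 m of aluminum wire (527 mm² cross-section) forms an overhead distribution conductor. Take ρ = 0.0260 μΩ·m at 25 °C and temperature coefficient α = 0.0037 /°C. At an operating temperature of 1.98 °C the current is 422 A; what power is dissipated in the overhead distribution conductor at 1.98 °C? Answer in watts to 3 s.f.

3590 W

ρ = 0.0260 μΩ·m = 2.60×10^-8 Ω·m
A = 527 mm² = 5.270e-04 m²
R₍25₎ = ρL/A = (2.60×10^-8)(447)/(5.270e-04) = 0.02205 Ω
R₍1.98₎ = R₍25₎(1 + αΔT) = 0.02205 × (1 + 0.0037×-23) = 0.02017 Ω
P = I²R = (422)² × 0.02017 = 3590 W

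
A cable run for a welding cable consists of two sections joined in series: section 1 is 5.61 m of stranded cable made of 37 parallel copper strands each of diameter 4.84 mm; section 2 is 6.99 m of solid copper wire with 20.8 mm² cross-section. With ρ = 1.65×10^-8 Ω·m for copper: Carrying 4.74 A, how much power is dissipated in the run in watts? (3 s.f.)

0.128 W

Section 1: A_strand = π(2.4200e-03)² = 1.840e-05 m²; R₁ = ρL/(N·A_s) = (1.65×10^-8)(5.61)/(37×1.840e-05) = 1.360×10^-4 Ω
Section 2: A = 20.8 mm² = 2.080e-05 m²
R₂ = (1.65×10^-8)(6.99)/(2.080e-05) = 0.005545 Ω
R = R₁ + R₂ = 0.005681 Ω
P = I²R = (4.74)² × 0.005681 = 0.128 W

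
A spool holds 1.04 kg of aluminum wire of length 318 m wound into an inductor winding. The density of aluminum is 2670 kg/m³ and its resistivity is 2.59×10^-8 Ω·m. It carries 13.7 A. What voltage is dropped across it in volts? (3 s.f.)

A = m/(density·L) = 1.04/(2670×318) = 1.2249e-06 m²
R = ρL/A = (2.59×10^-8)(318)/(1.2249e-06) = 6.724 Ω
V = IR = 13.7 × 6.724 = 92.1 V

92.1 V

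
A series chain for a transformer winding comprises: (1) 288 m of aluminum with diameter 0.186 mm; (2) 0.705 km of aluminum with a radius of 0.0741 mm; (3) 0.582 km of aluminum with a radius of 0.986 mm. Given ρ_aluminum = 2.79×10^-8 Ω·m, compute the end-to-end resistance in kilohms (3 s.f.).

1.44 kΩ

Seg 1: A = π(d/2)² = π(9.3000e-05 m)² = 2.717e-08 m²
R_1 = (2.79×10^-8)(288)/(2.717e-08) = 295.7 Ω
Seg 2: A = πr² = π(7.4100e-05 m)² = 1.725e-08 m²
R_2 = (2.79×10^-8)(705)/(1.725e-08) = 1140 Ω
Seg 3: A = πr² = π(9.8600e-04 m)² = 3.054e-06 m²
R_3 = (2.79×10^-8)(582)/(3.054e-06) = 5.316 Ω
R_total = R_1 + R_2 + R_3 = 1.44 kΩ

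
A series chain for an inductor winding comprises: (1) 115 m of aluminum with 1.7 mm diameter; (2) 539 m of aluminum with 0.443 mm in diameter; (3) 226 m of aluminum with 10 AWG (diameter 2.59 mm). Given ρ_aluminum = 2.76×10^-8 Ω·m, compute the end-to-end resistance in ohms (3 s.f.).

99.1 Ω

Seg 1: A = π(d/2)² = π(8.5000e-04 m)² = 2.270e-06 m²
R_1 = (2.76×10^-8)(115)/(2.270e-06) = 1.398 Ω
Seg 2: A = π(d/2)² = π(2.2150e-04 m)² = 1.541e-07 m²
R_2 = (2.76×10^-8)(539)/(1.541e-07) = 96.52 Ω
Seg 3: A = π(2.59/2 mm)² = π(1.2950e-03 m)² = 5.269e-06 m²
R_3 = (2.76×10^-8)(226)/(5.269e-06) = 1.184 Ω
R_total = R_1 + R_2 + R_3 = 99.1 Ω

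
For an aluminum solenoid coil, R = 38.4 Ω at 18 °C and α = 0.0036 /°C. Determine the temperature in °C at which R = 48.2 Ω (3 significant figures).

88.9 °C

R = R₀(1 + α(T − T₀)) ⇒ T = T₀ + (R/R₀ − 1)/α
T = 18 + (48.2/38.4 − 1)/0.0036 = 18 + (0.2552)/0.0036 = 88.9 °C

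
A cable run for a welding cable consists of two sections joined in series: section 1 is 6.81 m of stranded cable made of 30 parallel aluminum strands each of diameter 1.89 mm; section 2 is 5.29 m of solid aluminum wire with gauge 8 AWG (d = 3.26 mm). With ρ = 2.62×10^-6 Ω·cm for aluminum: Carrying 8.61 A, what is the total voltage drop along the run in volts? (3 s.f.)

ρ = 2.62×10^-6 Ω·cm = 2.62×10^-8 Ω·m
Section 1: A_strand = π(9.4500e-04)² = 2.806e-06 m²; R₁ = ρL/(N·A_s) = (2.62×10^-8)(6.81)/(30×2.806e-06) = 0.00212 Ω
Section 2: A = π(3.26/2 mm)² = π(1.6300e-03 m)² = 8.347e-06 m²
R₂ = (2.62×10^-8)(5.29)/(8.347e-06) = 0.0166 Ω
R = R₁ + R₂ = 0.01872 Ω
V = IR = 8.61 × 0.01872 = 0.161 V

0.161 V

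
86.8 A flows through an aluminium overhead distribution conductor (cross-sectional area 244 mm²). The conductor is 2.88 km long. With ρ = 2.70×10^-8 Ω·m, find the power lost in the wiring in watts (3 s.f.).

2400 W

A = 244 mm² = 2.440e-04 m²
R = ρL/A = (2.70×10^-8)(2880)/(2.440e-04) = 0.3187 Ω
P = I²R = (86.8)² × 0.3187 = 2400 W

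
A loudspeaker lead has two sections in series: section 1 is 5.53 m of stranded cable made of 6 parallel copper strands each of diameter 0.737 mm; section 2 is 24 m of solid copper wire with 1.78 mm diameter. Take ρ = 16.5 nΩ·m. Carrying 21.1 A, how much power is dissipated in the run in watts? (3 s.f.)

86.7 W

ρ = 16.5 nΩ·m = 1.65×10^-8 Ω·m
Section 1: A_strand = π(3.6850e-04)² = 4.266e-07 m²; R₁ = ρL/(N·A_s) = (1.65×10^-8)(5.53)/(6×4.266e-07) = 0.03565 Ω
Section 2: A = π(d/2)² = π(8.9000e-04 m)² = 2.488e-06 m²
R₂ = (1.65×10^-8)(24)/(2.488e-06) = 0.1591 Ω
R = R₁ + R₂ = 0.1948 Ω
P = I²R = (21.1)² × 0.1948 = 86.7 W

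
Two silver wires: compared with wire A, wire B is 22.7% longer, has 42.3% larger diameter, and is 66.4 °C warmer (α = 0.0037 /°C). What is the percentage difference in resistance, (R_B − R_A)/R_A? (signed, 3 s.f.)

R ∝ ρL/d² with ρ ∝ (1+αΔT), so R_B/R_A = (1 + 22.7/100) × (1 + 42.3/100)⁻² × (1 + 0.0037×66.4)
= 1.227 × 0.4938 × 1.246 = 0.7548
(R_B − R_A)/R_A = 0.7548 − 1 = -24.5%

-24.5%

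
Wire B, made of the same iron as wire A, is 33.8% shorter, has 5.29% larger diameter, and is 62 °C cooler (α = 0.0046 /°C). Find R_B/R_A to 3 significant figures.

R ∝ ρL/d² with ρ ∝ (1+αΔT), so R_B/R_A = (1 − 33.8/100) × (1 + 5.29/100)⁻² × (1 − 0.0046×62)
= 0.662 × 0.902 × 0.7148 = 0.427

0.427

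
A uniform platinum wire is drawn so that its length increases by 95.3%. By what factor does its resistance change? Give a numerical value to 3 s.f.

3.81

k = 1 + 95.3/100 = 1.953; volume constant ⇒ A' = A/k, so R' = k²R.
Factor = 3.81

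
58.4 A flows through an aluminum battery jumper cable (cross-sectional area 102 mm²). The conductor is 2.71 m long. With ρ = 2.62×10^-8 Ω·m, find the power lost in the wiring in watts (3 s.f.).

A = 102 mm² = 1.020e-04 m²
R = ρL/A = (2.62×10^-8)(2.71)/(1.020e-04) = 6.961×10^-4 Ω
P = I²R = (58.4)² × 6.961×10^-4 = 2.37 W

2.37 W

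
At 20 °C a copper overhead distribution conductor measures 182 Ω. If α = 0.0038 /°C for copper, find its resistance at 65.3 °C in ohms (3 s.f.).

ΔT = 65.3 − 20 = 45.3 °C
R = R₀(1 + αΔT) = 182 × (1 + 0.0038×45.3) = 182 × 1.172 = 213 Ω

213 Ω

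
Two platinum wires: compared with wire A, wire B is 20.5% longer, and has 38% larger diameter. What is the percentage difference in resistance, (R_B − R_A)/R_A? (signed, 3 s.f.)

-36.7%

R ∝ L/d², so R_B/R_A = (1 + 20.5/100) × (1 + 38/100)⁻²
= 1.205 × 0.5251 = 0.6328
(R_B − R_A)/R_A = 0.6328 − 1 = -36.7%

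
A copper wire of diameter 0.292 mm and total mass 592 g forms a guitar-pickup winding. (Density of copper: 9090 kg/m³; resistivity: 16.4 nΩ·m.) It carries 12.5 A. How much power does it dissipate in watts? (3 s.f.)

ρ = 16.4 nΩ·m = 1.64×10^-8 Ω·m
A = π(d/2)² = π(1.4600e-04 m)² = 6.6966e-08 m²
L = m/(density·A) = 0.592/(9090×6.6966e-08) = 972.5 m
R = ρL/A = (1.64×10^-8)(972.5)/(6.6966e-08) = 238.2 Ω
P = I²R = (12.5)² × 238.2 = 37200 W

37200 W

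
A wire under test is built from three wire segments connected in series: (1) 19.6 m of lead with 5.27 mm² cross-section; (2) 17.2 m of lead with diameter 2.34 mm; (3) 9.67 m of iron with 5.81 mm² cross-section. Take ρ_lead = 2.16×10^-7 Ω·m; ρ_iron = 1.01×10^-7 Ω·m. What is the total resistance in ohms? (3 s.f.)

Seg 1: A = 5.27 mm² = 5.270e-06 m²
R_1 = (2.16×10^-7)(19.6)/(5.270e-06) = 0.8033 Ω
Seg 2: A = π(d/2)² = π(1.1700e-03 m)² = 4.301e-06 m²
R_2 = (2.16×10^-7)(17.2)/(4.301e-06) = 0.8639 Ω
Seg 3: A = 5.81 mm² = 5.810e-06 m²
R_3 = (1.01×10^-7)(9.67)/(5.810e-06) = 0.1681 Ω
R_total = R_1 + R_2 + R_3 = 1.84 Ω

1.84 Ω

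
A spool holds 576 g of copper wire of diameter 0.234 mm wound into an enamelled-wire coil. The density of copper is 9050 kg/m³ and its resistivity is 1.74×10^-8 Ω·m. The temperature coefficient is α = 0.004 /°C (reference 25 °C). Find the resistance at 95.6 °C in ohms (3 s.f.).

A = π(d/2)² = π(1.1700e-04 m)² = 4.3005e-08 m²
L = m/(density·A) = 0.576/(9050×4.3005e-08) = 1480 m
R = ρL/A = (1.74×10^-8)(1480)/(4.3005e-08) = 598.8 Ω
R(95.6 °C) = 598.8 × (1 + 0.004×70.6) = 768 Ω

768 Ω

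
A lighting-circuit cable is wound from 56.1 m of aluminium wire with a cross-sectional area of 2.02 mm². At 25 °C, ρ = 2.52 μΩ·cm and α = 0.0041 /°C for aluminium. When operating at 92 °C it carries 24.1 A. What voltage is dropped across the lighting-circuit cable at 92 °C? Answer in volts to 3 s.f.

ρ = 2.52 μΩ·cm = 2.52×10^-8 Ω·m
A = 2.02 mm² = 2.020e-06 m²
R₍25₎ = ρL/A = (2.52×10^-8)(56.1)/(2.020e-06) = 0.6999 Ω
R₍92₎ = R₍25₎(1 + αΔT) = 0.6999 × (1 + 0.0041×67) = 0.8921 Ω
V = IR = 24.1 × 0.8921 = 21.5 V

21.5 V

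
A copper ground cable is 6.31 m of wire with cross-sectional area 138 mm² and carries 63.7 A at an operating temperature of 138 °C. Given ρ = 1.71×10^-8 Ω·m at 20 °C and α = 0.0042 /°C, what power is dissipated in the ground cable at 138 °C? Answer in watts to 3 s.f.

4.75 W

A = 138 mm² = 1.380e-04 m²
R₍20₎ = ρL/A = (1.71×10^-8)(6.31)/(1.380e-04) = 7.819×10^-4 Ω
R₍138₎ = R₍20₎(1 + αΔT) = 7.819×10^-4 × (1 + 0.0042×118) = 0.001169 Ω
P = I²R = (63.7)² × 0.001169 = 4.75 W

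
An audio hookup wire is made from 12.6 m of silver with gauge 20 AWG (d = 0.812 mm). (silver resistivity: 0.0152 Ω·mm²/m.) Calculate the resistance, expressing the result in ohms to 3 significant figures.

ρ = 0.0152 Ω·mm²/m = 1.52×10^-8 Ω·m
A = π(0.812/2 mm)² = π(4.0600e-04 m)² = 5.178e-07 m²
R = ρL/A = (1.52×10^-8)(12.6 m)/(5.178e-07 m²) = 0.370 Ω

0.370 Ω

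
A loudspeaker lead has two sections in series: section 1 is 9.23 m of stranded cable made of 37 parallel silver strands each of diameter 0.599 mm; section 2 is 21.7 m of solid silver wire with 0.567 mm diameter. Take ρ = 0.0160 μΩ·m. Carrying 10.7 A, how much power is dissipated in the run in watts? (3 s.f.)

159 W

ρ = 0.0160 μΩ·m = 1.60×10^-8 Ω·m
Section 1: A_strand = π(2.9950e-04)² = 2.818e-07 m²; R₁ = ρL/(N·A_s) = (1.60×10^-8)(9.23)/(37×2.818e-07) = 0.01416 Ω
Section 2: A = π(d/2)² = π(2.8350e-04 m)² = 2.525e-07 m²
R₂ = (1.60×10^-8)(21.7)/(2.525e-07) = 1.375 Ω
R = R₁ + R₂ = 1.389 Ω
P = I²R = (10.7)² × 1.389 = 159 W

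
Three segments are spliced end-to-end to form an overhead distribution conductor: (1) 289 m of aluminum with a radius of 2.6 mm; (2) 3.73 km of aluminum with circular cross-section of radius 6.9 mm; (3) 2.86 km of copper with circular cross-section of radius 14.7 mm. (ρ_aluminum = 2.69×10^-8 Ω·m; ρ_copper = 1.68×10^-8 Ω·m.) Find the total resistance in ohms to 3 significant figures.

Seg 1: A = πr² = π(2.6000e-03 m)² = 2.124e-05 m²
R_1 = (2.69×10^-8)(289)/(2.124e-05) = 0.3661 Ω
Seg 2: A = πr² = π(6.9000e-03 m)² = 1.496e-04 m²
R_2 = (2.69×10^-8)(3730)/(1.496e-04) = 0.6708 Ω
Seg 3: A = πr² = π(1.4700e-02 m)² = 6.789e-04 m²
R_3 = (1.68×10^-8)(2860)/(6.789e-04) = 0.07078 Ω
R_total = R_1 + R_2 + R_3 = 1.11 Ω

1.11 Ω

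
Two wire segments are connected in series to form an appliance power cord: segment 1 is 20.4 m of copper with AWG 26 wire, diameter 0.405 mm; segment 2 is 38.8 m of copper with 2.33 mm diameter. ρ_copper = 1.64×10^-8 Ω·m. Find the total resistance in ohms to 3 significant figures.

Segment 1: A = π(0.405/2 mm)² = π(2.0250e-04 m)² = 1.288e-07 m²
R₁ = ρL/A = (1.64×10^-8)(20.4)/(1.288e-07) = 2.597 Ω
Segment 2: A = π(d/2)² = π(1.1650e-03 m)² = 4.264e-06 m²
R₂ = (1.64×10^-8)(38.8)/(4.264e-06) = 0.1492 Ω
R = R₁ + R₂ = 2.75 Ω

2.75 Ω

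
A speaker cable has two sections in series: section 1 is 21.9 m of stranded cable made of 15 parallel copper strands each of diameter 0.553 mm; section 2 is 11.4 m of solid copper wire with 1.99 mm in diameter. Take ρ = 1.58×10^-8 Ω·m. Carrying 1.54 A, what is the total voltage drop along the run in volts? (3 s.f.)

Section 1: A_strand = π(2.7650e-04)² = 2.402e-07 m²; R₁ = ρL/(N·A_s) = (1.58×10^-8)(21.9)/(15×2.402e-07) = 0.09604 Ω
Section 2: A = π(d/2)² = π(9.9500e-04 m)² = 3.110e-06 m²
R₂ = (1.58×10^-8)(11.4)/(3.110e-06) = 0.05791 Ω
R = R₁ + R₂ = 0.154 Ω
V = IR = 1.54 × 0.154 = 0.237 V

0.237 V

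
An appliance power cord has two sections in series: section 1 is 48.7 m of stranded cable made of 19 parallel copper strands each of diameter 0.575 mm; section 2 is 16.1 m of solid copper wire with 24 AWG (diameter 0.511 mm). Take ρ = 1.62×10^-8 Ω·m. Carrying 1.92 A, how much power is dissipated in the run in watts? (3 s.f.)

Section 1: A_strand = π(2.8750e-04)² = 2.597e-07 m²; R₁ = ρL/(N·A_s) = (1.62×10^-8)(48.7)/(19×2.597e-07) = 0.1599 Ω
Section 2: A = π(0.511/2 mm)² = π(2.5550e-04 m)² = 2.051e-07 m²
R₂ = (1.62×10^-8)(16.1)/(2.051e-07) = 1.272 Ω
R = R₁ + R₂ = 1.432 Ω
P = I²R = (1.92)² × 1.432 = 5.28 W

5.28 W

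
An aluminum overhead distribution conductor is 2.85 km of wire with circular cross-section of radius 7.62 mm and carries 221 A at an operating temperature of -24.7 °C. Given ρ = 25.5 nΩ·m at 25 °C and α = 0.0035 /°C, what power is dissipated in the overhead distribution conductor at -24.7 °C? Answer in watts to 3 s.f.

ρ = 25.5 nΩ·m = 2.55×10^-8 Ω·m
A = πr² = π(7.6200e-03 m)² = 1.824e-04 m²
R₍25₎ = ρL/A = (2.55×10^-8)(2850)/(1.824e-04) = 0.3984 Ω
R₍-24.7₎ = R₍25₎(1 + αΔT) = 0.3984 × (1 + 0.0035×-49.7) = 0.3291 Ω
P = I²R = (221)² × 0.3291 = 16100 W

16100 W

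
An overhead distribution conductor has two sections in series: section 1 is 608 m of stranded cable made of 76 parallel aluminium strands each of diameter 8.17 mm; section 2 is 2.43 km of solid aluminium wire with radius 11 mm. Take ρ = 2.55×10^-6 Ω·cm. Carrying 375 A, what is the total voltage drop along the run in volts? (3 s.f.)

62.6 V

ρ = 2.55×10^-6 Ω·cm = 2.55×10^-8 Ω·m
Section 1: A_strand = π(4.0850e-03)² = 5.242e-05 m²; R₁ = ρL/(N·A_s) = (2.55×10^-8)(608)/(76×5.242e-05) = 0.003891 Ω
Section 2: A = πr² = π(1.1000e-02 m)² = 3.801e-04 m²
R₂ = (2.55×10^-8)(2430)/(3.801e-04) = 0.163 Ω
R = R₁ + R₂ = 0.1669 Ω
V = IR = 375 × 0.1669 = 62.6 V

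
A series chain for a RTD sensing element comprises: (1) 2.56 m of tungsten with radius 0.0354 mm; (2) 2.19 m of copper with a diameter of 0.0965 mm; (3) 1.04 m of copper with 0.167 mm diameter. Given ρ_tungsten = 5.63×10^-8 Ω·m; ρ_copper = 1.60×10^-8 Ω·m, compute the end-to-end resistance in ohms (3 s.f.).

42.2 Ω

Seg 1: A = πr² = π(3.5400e-05 m)² = 3.937e-09 m²
R_1 = (5.63×10^-8)(2.56)/(3.937e-09) = 36.61 Ω
Seg 2: A = π(d/2)² = π(4.8250e-05 m)² = 7.314e-09 m²
R_2 = (1.60×10^-8)(2.19)/(7.314e-09) = 4.791 Ω
Seg 3: A = π(d/2)² = π(8.3500e-05 m)² = 2.190e-08 m²
R_3 = (1.60×10^-8)(1.04)/(2.190e-08) = 0.7597 Ω
R_total = R_1 + R_2 + R_3 = 42.2 Ω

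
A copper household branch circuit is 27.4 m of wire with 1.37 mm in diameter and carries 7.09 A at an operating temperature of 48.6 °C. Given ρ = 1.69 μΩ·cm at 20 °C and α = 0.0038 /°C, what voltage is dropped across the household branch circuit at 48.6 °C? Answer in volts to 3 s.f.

ρ = 1.69 μΩ·cm = 1.69×10^-8 Ω·m
A = π(d/2)² = π(6.8500e-04 m)² = 1.474e-06 m²
R₍20₎ = ρL/A = (1.69×10^-8)(27.4)/(1.474e-06) = 0.3141 Ω
R₍48.6₎ = R₍20₎(1 + αΔT) = 0.3141 × (1 + 0.0038×28.6) = 0.3483 Ω
V = IR = 7.09 × 0.3483 = 2.47 V

2.47 V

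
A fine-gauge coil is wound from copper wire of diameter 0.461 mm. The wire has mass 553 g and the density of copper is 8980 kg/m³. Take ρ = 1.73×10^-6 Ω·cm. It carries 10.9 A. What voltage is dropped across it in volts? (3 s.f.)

417 V

ρ = 1.73×10^-6 Ω·cm = 1.73×10^-8 Ω·m
A = π(d/2)² = π(2.3050e-04 m)² = 1.6691e-07 m²
L = m/(density·A) = 0.553/(8980×1.6691e-07) = 368.9 m
R = ρL/A = (1.73×10^-8)(368.9)/(1.6691e-07) = 38.24 Ω
V = IR = 10.9 × 38.24 = 417 V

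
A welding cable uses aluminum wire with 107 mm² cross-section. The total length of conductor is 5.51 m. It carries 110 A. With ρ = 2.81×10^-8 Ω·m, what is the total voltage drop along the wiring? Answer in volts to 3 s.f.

0.159 V

A = 107 mm² = 1.070e-04 m²
R = ρL/A = (2.81×10^-8)(5.51)/(1.070e-04) = 0.001447 Ω
V = IR = 110 × 0.001447 = 0.159 V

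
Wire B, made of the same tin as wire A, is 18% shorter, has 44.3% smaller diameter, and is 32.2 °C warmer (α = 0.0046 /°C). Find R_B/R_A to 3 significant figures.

R ∝ ρL/d² with ρ ∝ (1+αΔT), so R_B/R_A = (1 − 18/100) × (1 − 44.3/100)⁻² × (1 + 0.0046×32.2)
= 0.82 × 3.223 × 1.148 = 3.03

3.03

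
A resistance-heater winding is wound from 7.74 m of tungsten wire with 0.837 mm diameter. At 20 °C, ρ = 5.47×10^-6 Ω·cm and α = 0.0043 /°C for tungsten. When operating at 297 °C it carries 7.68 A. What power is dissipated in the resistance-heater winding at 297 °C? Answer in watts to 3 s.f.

99.4 W

ρ = 5.47×10^-6 Ω·cm = 5.47×10^-8 Ω·m
A = π(d/2)² = π(4.1850e-04 m)² = 5.502e-07 m²
R₍20₎ = ρL/A = (5.47×10^-8)(7.74)/(5.502e-07) = 0.7695 Ω
R₍297₎ = R₍20₎(1 + αΔT) = 0.7695 × (1 + 0.0043×277) = 1.686 Ω
P = I²R = (7.68)² × 1.686 = 99.4 W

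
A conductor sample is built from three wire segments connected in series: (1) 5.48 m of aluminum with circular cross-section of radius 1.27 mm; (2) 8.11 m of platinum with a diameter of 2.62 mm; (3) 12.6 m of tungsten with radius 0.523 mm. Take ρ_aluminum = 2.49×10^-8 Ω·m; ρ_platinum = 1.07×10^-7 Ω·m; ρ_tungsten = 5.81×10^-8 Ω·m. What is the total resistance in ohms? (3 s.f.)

Seg 1: A = πr² = π(1.2700e-03 m)² = 5.067e-06 m²
R_1 = (2.49×10^-8)(5.48)/(5.067e-06) = 0.02693 Ω
Seg 2: A = π(d/2)² = π(1.3100e-03 m)² = 5.391e-06 m²
R_2 = (1.07×10^-7)(8.11)/(5.391e-06) = 0.161 Ω
Seg 3: A = πr² = π(5.2300e-04 m)² = 8.593e-07 m²
R_3 = (5.81×10^-8)(12.6)/(8.593e-07) = 0.8519 Ω
R_total = R_1 + R_2 + R_3 = 1.04 Ω

1.04 Ω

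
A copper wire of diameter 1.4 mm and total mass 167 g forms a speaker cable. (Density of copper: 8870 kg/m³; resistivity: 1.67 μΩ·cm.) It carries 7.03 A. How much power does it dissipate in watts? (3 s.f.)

ρ = 1.67 μΩ·cm = 1.67×10^-8 Ω·m
A = π(d/2)² = π(7.0000e-04 m)² = 1.5394e-06 m²
L = m/(density·A) = 0.167/(8870×1.5394e-06) = 12.23 m
R = ρL/A = (1.67×10^-8)(12.23)/(1.5394e-06) = 0.1327 Ω
P = I²R = (7.03)² × 0.1327 = 6.56 W

6.56 W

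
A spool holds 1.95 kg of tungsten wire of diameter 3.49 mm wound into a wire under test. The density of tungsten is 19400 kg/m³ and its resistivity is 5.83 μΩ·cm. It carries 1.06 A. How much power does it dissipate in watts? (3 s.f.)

ρ = 5.83 μΩ·cm = 5.83×10^-8 Ω·m
A = π(d/2)² = π(1.7450e-03 m)² = 9.5662e-06 m²
L = m/(density·A) = 1.95/(19400×9.5662e-06) = 10.51 m
R = ρL/A = (5.83×10^-8)(10.51)/(9.5662e-06) = 0.06404 Ω
P = I²R = (1.06)² × 0.06404 = 0.0720 W

0.0720 W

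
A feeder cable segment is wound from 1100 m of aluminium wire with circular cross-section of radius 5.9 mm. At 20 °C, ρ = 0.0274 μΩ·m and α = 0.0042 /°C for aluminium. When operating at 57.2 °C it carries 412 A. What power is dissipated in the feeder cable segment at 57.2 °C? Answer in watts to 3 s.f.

ρ = 0.0274 μΩ·m = 2.74×10^-8 Ω·m
A = πr² = π(5.9000e-03 m)² = 1.094e-04 m²
R₍20₎ = ρL/A = (2.74×10^-8)(1100)/(1.094e-04) = 0.2756 Ω
R₍57.2₎ = R₍20₎(1 + αΔT) = 0.2756 × (1 + 0.0042×37.2) = 0.3187 Ω
P = I²R = (412)² × 0.3187 = 54100 W

54100 W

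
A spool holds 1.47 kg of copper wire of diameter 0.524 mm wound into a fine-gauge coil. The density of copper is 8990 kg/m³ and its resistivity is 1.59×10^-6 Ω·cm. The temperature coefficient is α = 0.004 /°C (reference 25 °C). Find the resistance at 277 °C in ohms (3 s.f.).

ρ = 1.59×10^-6 Ω·cm = 1.59×10^-8 Ω·m
A = π(d/2)² = π(2.6200e-04 m)² = 2.1565e-07 m²
L = m/(density·A) = 1.47/(8990×2.1565e-07) = 758.2 m
R = ρL/A = (1.59×10^-8)(758.2)/(2.1565e-07) = 55.9 Ω
R(277 °C) = 55.9 × (1 + 0.004×252) = 112 Ω

112 Ω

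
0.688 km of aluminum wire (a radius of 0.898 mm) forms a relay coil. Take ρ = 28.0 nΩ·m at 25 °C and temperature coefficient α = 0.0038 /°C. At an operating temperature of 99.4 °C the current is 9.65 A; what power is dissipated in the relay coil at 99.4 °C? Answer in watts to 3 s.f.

908 W

ρ = 28.0 nΩ·m = 2.80×10^-8 Ω·m
A = πr² = π(8.9800e-04 m)² = 2.533e-06 m²
R₍25₎ = ρL/A = (2.80×10^-8)(688)/(2.533e-06) = 7.604 Ω
R₍99.4₎ = R₍25₎(1 + αΔT) = 7.604 × (1 + 0.0038×74.4) = 9.754 Ω
P = I²R = (9.65)² × 9.754 = 908 W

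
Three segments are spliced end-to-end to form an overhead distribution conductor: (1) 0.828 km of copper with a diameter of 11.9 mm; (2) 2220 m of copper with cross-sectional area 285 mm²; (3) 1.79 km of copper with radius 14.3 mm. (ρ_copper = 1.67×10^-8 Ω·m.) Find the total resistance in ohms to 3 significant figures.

0.301 Ω

Seg 1: A = π(d/2)² = π(5.9500e-03 m)² = 1.112e-04 m²
R_1 = (1.67×10^-8)(828)/(1.112e-04) = 0.1243 Ω
Seg 2: A = 285 mm² = 2.850e-04 m²
R_2 = (1.67×10^-8)(2220)/(2.850e-04) = 0.1301 Ω
Seg 3: A = πr² = π(1.4300e-02 m)² = 6.424e-04 m²
R_3 = (1.67×10^-8)(1790)/(6.424e-04) = 0.04653 Ω
R_total = R_1 + R_2 + R_3 = 0.301 Ω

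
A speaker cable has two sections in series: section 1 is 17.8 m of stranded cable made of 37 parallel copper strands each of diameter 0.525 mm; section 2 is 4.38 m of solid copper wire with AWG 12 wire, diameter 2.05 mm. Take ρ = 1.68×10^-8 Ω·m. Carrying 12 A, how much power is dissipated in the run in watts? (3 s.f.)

8.59 W

Section 1: A_strand = π(2.6250e-04)² = 2.165e-07 m²; R₁ = ρL/(N·A_s) = (1.68×10^-8)(17.8)/(37×2.165e-07) = 0.03734 Ω
Section 2: A = π(2.05/2 mm)² = π(1.0250e-03 m)² = 3.301e-06 m²
R₂ = (1.68×10^-8)(4.38)/(3.301e-06) = 0.02229 Ω
R = R₁ + R₂ = 0.05963 Ω
P = I²R = (12)² × 0.05963 = 8.59 W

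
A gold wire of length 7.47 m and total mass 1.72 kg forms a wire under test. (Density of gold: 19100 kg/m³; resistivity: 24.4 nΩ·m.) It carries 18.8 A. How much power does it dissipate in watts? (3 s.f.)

ρ = 24.4 nΩ·m = 2.44×10^-8 Ω·m
A = m/(density·L) = 1.72/(19100×7.47) = 1.2055e-05 m²
R = ρL/A = (2.44×10^-8)(7.47)/(1.2055e-05) = 0.01512 Ω
P = I²R = (18.8)² × 0.01512 = 5.34 W

5.34 W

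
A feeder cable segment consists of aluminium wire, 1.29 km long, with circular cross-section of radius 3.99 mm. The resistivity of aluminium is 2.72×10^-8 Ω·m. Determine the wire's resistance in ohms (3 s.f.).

0.702 Ω

A = πr² = π(3.9900e-03 m)² = 5.001e-05 m²
R = ρL/A = (2.72×10^-8)(1290 m)/(5.001e-05 m²) = 0.702 Ω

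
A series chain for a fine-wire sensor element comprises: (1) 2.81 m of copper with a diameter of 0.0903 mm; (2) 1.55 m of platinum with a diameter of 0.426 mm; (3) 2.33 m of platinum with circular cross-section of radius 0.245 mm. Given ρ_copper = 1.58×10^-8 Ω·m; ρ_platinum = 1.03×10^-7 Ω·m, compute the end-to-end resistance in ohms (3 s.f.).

9.33 Ω

Seg 1: A = π(d/2)² = π(4.5150e-05 m)² = 6.404e-09 m²
R_1 = (1.58×10^-8)(2.81)/(6.404e-09) = 6.933 Ω
Seg 2: A = π(d/2)² = π(2.1300e-04 m)² = 1.425e-07 m²
R_2 = (1.03×10^-7)(1.55)/(1.425e-07) = 1.12 Ω
Seg 3: A = πr² = π(2.4500e-04 m)² = 1.886e-07 m²
R_3 = (1.03×10^-7)(2.33)/(1.886e-07) = 1.273 Ω
R_total = R_1 + R_2 + R_3 = 9.33 Ω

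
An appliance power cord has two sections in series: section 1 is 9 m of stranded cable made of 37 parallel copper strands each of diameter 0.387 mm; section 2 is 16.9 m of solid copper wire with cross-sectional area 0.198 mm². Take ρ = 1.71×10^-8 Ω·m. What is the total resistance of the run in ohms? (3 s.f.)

Section 1: A_strand = π(1.9350e-04)² = 1.176e-07 m²; R₁ = ρL/(N·A_s) = (1.71×10^-8)(9)/(37×1.176e-07) = 0.03536 Ω
Section 2: A = 0.198 mm² = 1.980e-07 m²
R₂ = (1.71×10^-8)(16.9)/(1.980e-07) = 1.46 Ω
R = R₁ + R₂ = 1.49 Ω

1.49 Ω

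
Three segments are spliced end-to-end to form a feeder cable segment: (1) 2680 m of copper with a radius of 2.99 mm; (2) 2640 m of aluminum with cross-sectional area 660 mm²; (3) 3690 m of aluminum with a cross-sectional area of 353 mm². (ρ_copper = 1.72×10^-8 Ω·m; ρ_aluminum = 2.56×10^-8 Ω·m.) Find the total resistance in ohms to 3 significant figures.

Seg 1: A = πr² = π(2.9900e-03 m)² = 2.809e-05 m²
R_1 = (1.72×10^-8)(2680)/(2.809e-05) = 1.641 Ω
Seg 2: A = 660 mm² = 6.600e-04 m²
R_2 = (2.56×10^-8)(2640)/(6.600e-04) = 0.1024 Ω
Seg 3: A = 353 mm² = 3.530e-04 m²
R_3 = (2.56×10^-8)(3690)/(3.530e-04) = 0.2676 Ω
R_total = R_1 + R_2 + R_3 = 2.01 Ω

2.01 Ω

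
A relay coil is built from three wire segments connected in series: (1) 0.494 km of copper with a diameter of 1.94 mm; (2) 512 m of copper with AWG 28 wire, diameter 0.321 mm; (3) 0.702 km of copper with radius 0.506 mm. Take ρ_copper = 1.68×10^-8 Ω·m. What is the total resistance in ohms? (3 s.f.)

124 Ω

Seg 1: A = π(d/2)² = π(9.7000e-04 m)² = 2.956e-06 m²
R_1 = (1.68×10^-8)(494)/(2.956e-06) = 2.808 Ω
Seg 2: A = π(0.321/2 mm)² = π(1.6050e-04 m)² = 8.093e-08 m²
R_2 = (1.68×10^-8)(512)/(8.093e-08) = 106.3 Ω
Seg 3: A = πr² = π(5.0600e-04 m)² = 8.044e-07 m²
R_3 = (1.68×10^-8)(702)/(8.044e-07) = 14.66 Ω
R_total = R_1 + R_2 + R_3 = 124 Ω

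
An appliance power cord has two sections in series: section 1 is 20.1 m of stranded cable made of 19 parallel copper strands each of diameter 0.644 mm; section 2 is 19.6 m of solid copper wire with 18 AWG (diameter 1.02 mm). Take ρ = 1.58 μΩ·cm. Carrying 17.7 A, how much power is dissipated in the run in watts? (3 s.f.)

135 W

ρ = 1.58 μΩ·cm = 1.58×10^-8 Ω·m
Section 1: A_strand = π(3.2200e-04)² = 3.257e-07 m²; R₁ = ρL/(N·A_s) = (1.58×10^-8)(20.1)/(19×3.257e-07) = 0.05131 Ω
Section 2: A = π(1.02/2 mm)² = π(5.1000e-04 m)² = 8.171e-07 m²
R₂ = (1.58×10^-8)(19.6)/(8.171e-07) = 0.379 Ω
R = R₁ + R₂ = 0.4303 Ω
P = I²R = (17.7)² × 0.4303 = 135 W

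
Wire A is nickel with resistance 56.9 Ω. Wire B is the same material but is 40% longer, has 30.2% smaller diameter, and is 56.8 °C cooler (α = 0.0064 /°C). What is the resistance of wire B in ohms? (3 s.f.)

R ∝ ρL/d² with ρ ∝ (1+αΔT), so R_B/R_A = (1 + 40/100) × (1 − 30.2/100)⁻² × (1 − 0.0064×56.8)
= 1.4 × 2.053 × 0.6365 = 1.829
R_B = 1.829 × 56.9 = 104 Ω

104 Ω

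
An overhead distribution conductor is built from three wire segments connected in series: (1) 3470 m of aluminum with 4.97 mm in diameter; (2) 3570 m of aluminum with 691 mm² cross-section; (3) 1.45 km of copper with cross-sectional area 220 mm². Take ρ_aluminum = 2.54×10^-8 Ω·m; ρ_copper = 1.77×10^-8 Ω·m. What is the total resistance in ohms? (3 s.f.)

4.79 Ω

Seg 1: A = π(d/2)² = π(2.4850e-03 m)² = 1.940e-05 m²
R_1 = (2.54×10^-8)(3470)/(1.940e-05) = 4.543 Ω
Seg 2: A = 691 mm² = 6.910e-04 m²
R_2 = (2.54×10^-8)(3570)/(6.910e-04) = 0.1312 Ω
Seg 3: A = 220 mm² = 2.200e-04 m²
R_3 = (1.77×10^-8)(1450)/(2.200e-04) = 0.1167 Ω
R_total = R_1 + R_2 + R_3 = 4.79 Ω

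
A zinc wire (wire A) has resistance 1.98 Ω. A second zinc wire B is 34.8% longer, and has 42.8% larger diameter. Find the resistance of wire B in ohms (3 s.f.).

1.31 Ω

R ∝ L/d², so R_B/R_A = (1 + 34.8/100) × (1 + 42.8/100)⁻²
= 1.348 × 0.4904 = 0.6611
R_B = 0.6611 × 1.98 = 1.31 Ω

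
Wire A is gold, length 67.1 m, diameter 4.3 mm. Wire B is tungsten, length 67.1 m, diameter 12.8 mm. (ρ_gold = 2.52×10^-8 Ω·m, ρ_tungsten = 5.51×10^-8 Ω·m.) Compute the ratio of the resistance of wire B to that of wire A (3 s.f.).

R ∝ ρL/d², so R_B/R_A = (ρ_B/ρ_A) × (d_A/d_B)²
= (5.51×10^-8/2.52×10^-8) × (4.3/12.8)² = 0.247

0.247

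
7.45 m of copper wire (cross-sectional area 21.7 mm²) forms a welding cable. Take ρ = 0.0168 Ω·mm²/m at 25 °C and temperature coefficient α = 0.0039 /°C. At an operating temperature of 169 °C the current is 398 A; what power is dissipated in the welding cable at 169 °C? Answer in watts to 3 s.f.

1430 W

ρ = 0.0168 Ω·mm²/m = 1.68×10^-8 Ω·m
A = 21.7 mm² = 2.170e-05 m²
R₍25₎ = ρL/A = (1.68×10^-8)(7.45)/(2.170e-05) = 0.005768 Ω
R₍169₎ = R₍25₎(1 + αΔT) = 0.005768 × (1 + 0.0039×144) = 0.009007 Ω
P = I²R = (398)² × 0.009007 = 1430 W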